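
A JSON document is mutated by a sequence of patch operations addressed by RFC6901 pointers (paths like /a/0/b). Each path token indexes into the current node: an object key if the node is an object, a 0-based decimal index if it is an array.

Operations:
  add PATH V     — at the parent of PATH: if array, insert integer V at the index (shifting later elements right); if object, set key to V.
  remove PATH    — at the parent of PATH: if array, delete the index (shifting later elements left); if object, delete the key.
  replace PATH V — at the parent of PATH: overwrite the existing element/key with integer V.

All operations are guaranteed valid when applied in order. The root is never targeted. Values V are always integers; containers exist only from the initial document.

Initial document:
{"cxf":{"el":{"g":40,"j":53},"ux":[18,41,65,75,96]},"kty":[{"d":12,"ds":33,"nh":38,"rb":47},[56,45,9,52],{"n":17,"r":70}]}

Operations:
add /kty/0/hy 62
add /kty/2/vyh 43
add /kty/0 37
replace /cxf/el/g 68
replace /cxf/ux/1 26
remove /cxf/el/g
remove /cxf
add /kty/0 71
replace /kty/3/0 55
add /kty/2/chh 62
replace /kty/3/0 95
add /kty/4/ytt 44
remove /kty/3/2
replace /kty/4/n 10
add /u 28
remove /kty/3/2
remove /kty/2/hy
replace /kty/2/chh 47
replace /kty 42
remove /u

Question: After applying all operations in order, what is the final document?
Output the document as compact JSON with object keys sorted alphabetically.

Answer: {"kty":42}

Derivation:
After op 1 (add /kty/0/hy 62): {"cxf":{"el":{"g":40,"j":53},"ux":[18,41,65,75,96]},"kty":[{"d":12,"ds":33,"hy":62,"nh":38,"rb":47},[56,45,9,52],{"n":17,"r":70}]}
After op 2 (add /kty/2/vyh 43): {"cxf":{"el":{"g":40,"j":53},"ux":[18,41,65,75,96]},"kty":[{"d":12,"ds":33,"hy":62,"nh":38,"rb":47},[56,45,9,52],{"n":17,"r":70,"vyh":43}]}
After op 3 (add /kty/0 37): {"cxf":{"el":{"g":40,"j":53},"ux":[18,41,65,75,96]},"kty":[37,{"d":12,"ds":33,"hy":62,"nh":38,"rb":47},[56,45,9,52],{"n":17,"r":70,"vyh":43}]}
After op 4 (replace /cxf/el/g 68): {"cxf":{"el":{"g":68,"j":53},"ux":[18,41,65,75,96]},"kty":[37,{"d":12,"ds":33,"hy":62,"nh":38,"rb":47},[56,45,9,52],{"n":17,"r":70,"vyh":43}]}
After op 5 (replace /cxf/ux/1 26): {"cxf":{"el":{"g":68,"j":53},"ux":[18,26,65,75,96]},"kty":[37,{"d":12,"ds":33,"hy":62,"nh":38,"rb":47},[56,45,9,52],{"n":17,"r":70,"vyh":43}]}
After op 6 (remove /cxf/el/g): {"cxf":{"el":{"j":53},"ux":[18,26,65,75,96]},"kty":[37,{"d":12,"ds":33,"hy":62,"nh":38,"rb":47},[56,45,9,52],{"n":17,"r":70,"vyh":43}]}
After op 7 (remove /cxf): {"kty":[37,{"d":12,"ds":33,"hy":62,"nh":38,"rb":47},[56,45,9,52],{"n":17,"r":70,"vyh":43}]}
After op 8 (add /kty/0 71): {"kty":[71,37,{"d":12,"ds":33,"hy":62,"nh":38,"rb":47},[56,45,9,52],{"n":17,"r":70,"vyh":43}]}
After op 9 (replace /kty/3/0 55): {"kty":[71,37,{"d":12,"ds":33,"hy":62,"nh":38,"rb":47},[55,45,9,52],{"n":17,"r":70,"vyh":43}]}
After op 10 (add /kty/2/chh 62): {"kty":[71,37,{"chh":62,"d":12,"ds":33,"hy":62,"nh":38,"rb":47},[55,45,9,52],{"n":17,"r":70,"vyh":43}]}
After op 11 (replace /kty/3/0 95): {"kty":[71,37,{"chh":62,"d":12,"ds":33,"hy":62,"nh":38,"rb":47},[95,45,9,52],{"n":17,"r":70,"vyh":43}]}
After op 12 (add /kty/4/ytt 44): {"kty":[71,37,{"chh":62,"d":12,"ds":33,"hy":62,"nh":38,"rb":47},[95,45,9,52],{"n":17,"r":70,"vyh":43,"ytt":44}]}
After op 13 (remove /kty/3/2): {"kty":[71,37,{"chh":62,"d":12,"ds":33,"hy":62,"nh":38,"rb":47},[95,45,52],{"n":17,"r":70,"vyh":43,"ytt":44}]}
After op 14 (replace /kty/4/n 10): {"kty":[71,37,{"chh":62,"d":12,"ds":33,"hy":62,"nh":38,"rb":47},[95,45,52],{"n":10,"r":70,"vyh":43,"ytt":44}]}
After op 15 (add /u 28): {"kty":[71,37,{"chh":62,"d":12,"ds":33,"hy":62,"nh":38,"rb":47},[95,45,52],{"n":10,"r":70,"vyh":43,"ytt":44}],"u":28}
After op 16 (remove /kty/3/2): {"kty":[71,37,{"chh":62,"d":12,"ds":33,"hy":62,"nh":38,"rb":47},[95,45],{"n":10,"r":70,"vyh":43,"ytt":44}],"u":28}
After op 17 (remove /kty/2/hy): {"kty":[71,37,{"chh":62,"d":12,"ds":33,"nh":38,"rb":47},[95,45],{"n":10,"r":70,"vyh":43,"ytt":44}],"u":28}
After op 18 (replace /kty/2/chh 47): {"kty":[71,37,{"chh":47,"d":12,"ds":33,"nh":38,"rb":47},[95,45],{"n":10,"r":70,"vyh":43,"ytt":44}],"u":28}
After op 19 (replace /kty 42): {"kty":42,"u":28}
After op 20 (remove /u): {"kty":42}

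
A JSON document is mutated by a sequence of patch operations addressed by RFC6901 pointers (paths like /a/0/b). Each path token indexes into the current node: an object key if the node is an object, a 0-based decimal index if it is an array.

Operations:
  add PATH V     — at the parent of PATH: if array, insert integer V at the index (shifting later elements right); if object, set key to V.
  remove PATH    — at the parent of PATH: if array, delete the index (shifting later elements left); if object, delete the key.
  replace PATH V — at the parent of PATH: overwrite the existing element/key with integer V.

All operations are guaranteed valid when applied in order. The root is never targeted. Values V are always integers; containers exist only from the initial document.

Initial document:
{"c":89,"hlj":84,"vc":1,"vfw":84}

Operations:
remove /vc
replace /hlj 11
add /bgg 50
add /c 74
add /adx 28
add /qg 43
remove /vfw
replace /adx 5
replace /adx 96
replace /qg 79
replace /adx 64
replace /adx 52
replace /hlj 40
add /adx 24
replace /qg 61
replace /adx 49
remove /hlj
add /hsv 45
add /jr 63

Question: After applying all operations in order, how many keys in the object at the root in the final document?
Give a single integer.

Answer: 6

Derivation:
After op 1 (remove /vc): {"c":89,"hlj":84,"vfw":84}
After op 2 (replace /hlj 11): {"c":89,"hlj":11,"vfw":84}
After op 3 (add /bgg 50): {"bgg":50,"c":89,"hlj":11,"vfw":84}
After op 4 (add /c 74): {"bgg":50,"c":74,"hlj":11,"vfw":84}
After op 5 (add /adx 28): {"adx":28,"bgg":50,"c":74,"hlj":11,"vfw":84}
After op 6 (add /qg 43): {"adx":28,"bgg":50,"c":74,"hlj":11,"qg":43,"vfw":84}
After op 7 (remove /vfw): {"adx":28,"bgg":50,"c":74,"hlj":11,"qg":43}
After op 8 (replace /adx 5): {"adx":5,"bgg":50,"c":74,"hlj":11,"qg":43}
After op 9 (replace /adx 96): {"adx":96,"bgg":50,"c":74,"hlj":11,"qg":43}
After op 10 (replace /qg 79): {"adx":96,"bgg":50,"c":74,"hlj":11,"qg":79}
After op 11 (replace /adx 64): {"adx":64,"bgg":50,"c":74,"hlj":11,"qg":79}
After op 12 (replace /adx 52): {"adx":52,"bgg":50,"c":74,"hlj":11,"qg":79}
After op 13 (replace /hlj 40): {"adx":52,"bgg":50,"c":74,"hlj":40,"qg":79}
After op 14 (add /adx 24): {"adx":24,"bgg":50,"c":74,"hlj":40,"qg":79}
After op 15 (replace /qg 61): {"adx":24,"bgg":50,"c":74,"hlj":40,"qg":61}
After op 16 (replace /adx 49): {"adx":49,"bgg":50,"c":74,"hlj":40,"qg":61}
After op 17 (remove /hlj): {"adx":49,"bgg":50,"c":74,"qg":61}
After op 18 (add /hsv 45): {"adx":49,"bgg":50,"c":74,"hsv":45,"qg":61}
After op 19 (add /jr 63): {"adx":49,"bgg":50,"c":74,"hsv":45,"jr":63,"qg":61}
Size at the root: 6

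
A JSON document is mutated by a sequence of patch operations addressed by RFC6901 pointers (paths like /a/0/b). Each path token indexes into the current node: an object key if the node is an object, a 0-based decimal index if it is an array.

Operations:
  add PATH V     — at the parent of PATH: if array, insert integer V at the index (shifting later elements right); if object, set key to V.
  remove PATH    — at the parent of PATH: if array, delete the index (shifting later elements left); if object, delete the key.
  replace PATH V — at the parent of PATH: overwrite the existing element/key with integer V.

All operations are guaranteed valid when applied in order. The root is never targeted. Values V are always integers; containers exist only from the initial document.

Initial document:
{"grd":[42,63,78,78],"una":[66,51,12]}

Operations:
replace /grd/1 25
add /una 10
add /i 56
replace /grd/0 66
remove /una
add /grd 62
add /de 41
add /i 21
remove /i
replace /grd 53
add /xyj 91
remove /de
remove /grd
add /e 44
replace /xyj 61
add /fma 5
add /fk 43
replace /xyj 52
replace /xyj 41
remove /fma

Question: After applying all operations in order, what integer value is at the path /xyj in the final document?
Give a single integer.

Answer: 41

Derivation:
After op 1 (replace /grd/1 25): {"grd":[42,25,78,78],"una":[66,51,12]}
After op 2 (add /una 10): {"grd":[42,25,78,78],"una":10}
After op 3 (add /i 56): {"grd":[42,25,78,78],"i":56,"una":10}
After op 4 (replace /grd/0 66): {"grd":[66,25,78,78],"i":56,"una":10}
After op 5 (remove /una): {"grd":[66,25,78,78],"i":56}
After op 6 (add /grd 62): {"grd":62,"i":56}
After op 7 (add /de 41): {"de":41,"grd":62,"i":56}
After op 8 (add /i 21): {"de":41,"grd":62,"i":21}
After op 9 (remove /i): {"de":41,"grd":62}
After op 10 (replace /grd 53): {"de":41,"grd":53}
After op 11 (add /xyj 91): {"de":41,"grd":53,"xyj":91}
After op 12 (remove /de): {"grd":53,"xyj":91}
After op 13 (remove /grd): {"xyj":91}
After op 14 (add /e 44): {"e":44,"xyj":91}
After op 15 (replace /xyj 61): {"e":44,"xyj":61}
After op 16 (add /fma 5): {"e":44,"fma":5,"xyj":61}
After op 17 (add /fk 43): {"e":44,"fk":43,"fma":5,"xyj":61}
After op 18 (replace /xyj 52): {"e":44,"fk":43,"fma":5,"xyj":52}
After op 19 (replace /xyj 41): {"e":44,"fk":43,"fma":5,"xyj":41}
After op 20 (remove /fma): {"e":44,"fk":43,"xyj":41}
Value at /xyj: 41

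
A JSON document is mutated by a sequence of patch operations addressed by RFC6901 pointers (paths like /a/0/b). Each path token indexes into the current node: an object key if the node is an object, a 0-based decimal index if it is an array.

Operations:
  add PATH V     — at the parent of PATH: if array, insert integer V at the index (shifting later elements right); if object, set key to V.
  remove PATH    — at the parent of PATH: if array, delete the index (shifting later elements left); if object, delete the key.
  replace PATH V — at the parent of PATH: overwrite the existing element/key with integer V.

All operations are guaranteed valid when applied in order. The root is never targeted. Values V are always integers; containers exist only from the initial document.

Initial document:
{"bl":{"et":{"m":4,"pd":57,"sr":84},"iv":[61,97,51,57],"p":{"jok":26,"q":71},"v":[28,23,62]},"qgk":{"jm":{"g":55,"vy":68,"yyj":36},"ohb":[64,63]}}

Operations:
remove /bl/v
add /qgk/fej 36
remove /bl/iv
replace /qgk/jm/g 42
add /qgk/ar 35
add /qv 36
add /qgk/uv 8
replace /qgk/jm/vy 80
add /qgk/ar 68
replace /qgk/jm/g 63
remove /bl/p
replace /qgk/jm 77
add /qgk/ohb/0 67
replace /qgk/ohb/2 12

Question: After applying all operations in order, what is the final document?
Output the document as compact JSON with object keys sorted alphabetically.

After op 1 (remove /bl/v): {"bl":{"et":{"m":4,"pd":57,"sr":84},"iv":[61,97,51,57],"p":{"jok":26,"q":71}},"qgk":{"jm":{"g":55,"vy":68,"yyj":36},"ohb":[64,63]}}
After op 2 (add /qgk/fej 36): {"bl":{"et":{"m":4,"pd":57,"sr":84},"iv":[61,97,51,57],"p":{"jok":26,"q":71}},"qgk":{"fej":36,"jm":{"g":55,"vy":68,"yyj":36},"ohb":[64,63]}}
After op 3 (remove /bl/iv): {"bl":{"et":{"m":4,"pd":57,"sr":84},"p":{"jok":26,"q":71}},"qgk":{"fej":36,"jm":{"g":55,"vy":68,"yyj":36},"ohb":[64,63]}}
After op 4 (replace /qgk/jm/g 42): {"bl":{"et":{"m":4,"pd":57,"sr":84},"p":{"jok":26,"q":71}},"qgk":{"fej":36,"jm":{"g":42,"vy":68,"yyj":36},"ohb":[64,63]}}
After op 5 (add /qgk/ar 35): {"bl":{"et":{"m":4,"pd":57,"sr":84},"p":{"jok":26,"q":71}},"qgk":{"ar":35,"fej":36,"jm":{"g":42,"vy":68,"yyj":36},"ohb":[64,63]}}
After op 6 (add /qv 36): {"bl":{"et":{"m":4,"pd":57,"sr":84},"p":{"jok":26,"q":71}},"qgk":{"ar":35,"fej":36,"jm":{"g":42,"vy":68,"yyj":36},"ohb":[64,63]},"qv":36}
After op 7 (add /qgk/uv 8): {"bl":{"et":{"m":4,"pd":57,"sr":84},"p":{"jok":26,"q":71}},"qgk":{"ar":35,"fej":36,"jm":{"g":42,"vy":68,"yyj":36},"ohb":[64,63],"uv":8},"qv":36}
After op 8 (replace /qgk/jm/vy 80): {"bl":{"et":{"m":4,"pd":57,"sr":84},"p":{"jok":26,"q":71}},"qgk":{"ar":35,"fej":36,"jm":{"g":42,"vy":80,"yyj":36},"ohb":[64,63],"uv":8},"qv":36}
After op 9 (add /qgk/ar 68): {"bl":{"et":{"m":4,"pd":57,"sr":84},"p":{"jok":26,"q":71}},"qgk":{"ar":68,"fej":36,"jm":{"g":42,"vy":80,"yyj":36},"ohb":[64,63],"uv":8},"qv":36}
After op 10 (replace /qgk/jm/g 63): {"bl":{"et":{"m":4,"pd":57,"sr":84},"p":{"jok":26,"q":71}},"qgk":{"ar":68,"fej":36,"jm":{"g":63,"vy":80,"yyj":36},"ohb":[64,63],"uv":8},"qv":36}
After op 11 (remove /bl/p): {"bl":{"et":{"m":4,"pd":57,"sr":84}},"qgk":{"ar":68,"fej":36,"jm":{"g":63,"vy":80,"yyj":36},"ohb":[64,63],"uv":8},"qv":36}
After op 12 (replace /qgk/jm 77): {"bl":{"et":{"m":4,"pd":57,"sr":84}},"qgk":{"ar":68,"fej":36,"jm":77,"ohb":[64,63],"uv":8},"qv":36}
After op 13 (add /qgk/ohb/0 67): {"bl":{"et":{"m":4,"pd":57,"sr":84}},"qgk":{"ar":68,"fej":36,"jm":77,"ohb":[67,64,63],"uv":8},"qv":36}
After op 14 (replace /qgk/ohb/2 12): {"bl":{"et":{"m":4,"pd":57,"sr":84}},"qgk":{"ar":68,"fej":36,"jm":77,"ohb":[67,64,12],"uv":8},"qv":36}

Answer: {"bl":{"et":{"m":4,"pd":57,"sr":84}},"qgk":{"ar":68,"fej":36,"jm":77,"ohb":[67,64,12],"uv":8},"qv":36}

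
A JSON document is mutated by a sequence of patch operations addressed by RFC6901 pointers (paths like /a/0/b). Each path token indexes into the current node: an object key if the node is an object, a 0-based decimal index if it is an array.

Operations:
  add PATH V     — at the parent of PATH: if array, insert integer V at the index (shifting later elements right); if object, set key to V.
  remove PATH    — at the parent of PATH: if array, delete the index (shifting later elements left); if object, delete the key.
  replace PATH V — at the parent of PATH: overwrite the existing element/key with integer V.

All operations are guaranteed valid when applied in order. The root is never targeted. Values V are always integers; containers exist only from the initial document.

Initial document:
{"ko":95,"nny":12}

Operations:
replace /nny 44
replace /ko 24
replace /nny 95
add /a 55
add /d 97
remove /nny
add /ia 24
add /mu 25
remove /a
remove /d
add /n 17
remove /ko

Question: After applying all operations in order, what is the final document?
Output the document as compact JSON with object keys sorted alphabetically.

Answer: {"ia":24,"mu":25,"n":17}

Derivation:
After op 1 (replace /nny 44): {"ko":95,"nny":44}
After op 2 (replace /ko 24): {"ko":24,"nny":44}
After op 3 (replace /nny 95): {"ko":24,"nny":95}
After op 4 (add /a 55): {"a":55,"ko":24,"nny":95}
After op 5 (add /d 97): {"a":55,"d":97,"ko":24,"nny":95}
After op 6 (remove /nny): {"a":55,"d":97,"ko":24}
After op 7 (add /ia 24): {"a":55,"d":97,"ia":24,"ko":24}
After op 8 (add /mu 25): {"a":55,"d":97,"ia":24,"ko":24,"mu":25}
After op 9 (remove /a): {"d":97,"ia":24,"ko":24,"mu":25}
After op 10 (remove /d): {"ia":24,"ko":24,"mu":25}
After op 11 (add /n 17): {"ia":24,"ko":24,"mu":25,"n":17}
After op 12 (remove /ko): {"ia":24,"mu":25,"n":17}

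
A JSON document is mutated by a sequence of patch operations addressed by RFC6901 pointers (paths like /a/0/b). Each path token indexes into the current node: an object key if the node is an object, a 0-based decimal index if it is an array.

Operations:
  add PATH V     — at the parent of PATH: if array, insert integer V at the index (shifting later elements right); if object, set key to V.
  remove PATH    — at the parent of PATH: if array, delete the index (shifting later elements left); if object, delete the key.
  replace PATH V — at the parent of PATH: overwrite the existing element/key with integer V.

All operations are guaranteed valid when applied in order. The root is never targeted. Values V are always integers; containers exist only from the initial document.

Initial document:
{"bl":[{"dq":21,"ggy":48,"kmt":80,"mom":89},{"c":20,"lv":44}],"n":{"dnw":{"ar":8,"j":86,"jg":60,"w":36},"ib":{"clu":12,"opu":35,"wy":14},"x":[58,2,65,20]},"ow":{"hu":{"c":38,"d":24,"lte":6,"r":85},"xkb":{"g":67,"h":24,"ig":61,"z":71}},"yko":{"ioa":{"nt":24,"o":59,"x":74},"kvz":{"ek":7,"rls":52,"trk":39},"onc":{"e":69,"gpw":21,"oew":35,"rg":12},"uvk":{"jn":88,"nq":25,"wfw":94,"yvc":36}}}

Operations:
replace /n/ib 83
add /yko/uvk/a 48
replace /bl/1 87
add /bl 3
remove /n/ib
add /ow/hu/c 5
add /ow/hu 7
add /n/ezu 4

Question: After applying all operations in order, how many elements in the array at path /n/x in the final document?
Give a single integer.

Answer: 4

Derivation:
After op 1 (replace /n/ib 83): {"bl":[{"dq":21,"ggy":48,"kmt":80,"mom":89},{"c":20,"lv":44}],"n":{"dnw":{"ar":8,"j":86,"jg":60,"w":36},"ib":83,"x":[58,2,65,20]},"ow":{"hu":{"c":38,"d":24,"lte":6,"r":85},"xkb":{"g":67,"h":24,"ig":61,"z":71}},"yko":{"ioa":{"nt":24,"o":59,"x":74},"kvz":{"ek":7,"rls":52,"trk":39},"onc":{"e":69,"gpw":21,"oew":35,"rg":12},"uvk":{"jn":88,"nq":25,"wfw":94,"yvc":36}}}
After op 2 (add /yko/uvk/a 48): {"bl":[{"dq":21,"ggy":48,"kmt":80,"mom":89},{"c":20,"lv":44}],"n":{"dnw":{"ar":8,"j":86,"jg":60,"w":36},"ib":83,"x":[58,2,65,20]},"ow":{"hu":{"c":38,"d":24,"lte":6,"r":85},"xkb":{"g":67,"h":24,"ig":61,"z":71}},"yko":{"ioa":{"nt":24,"o":59,"x":74},"kvz":{"ek":7,"rls":52,"trk":39},"onc":{"e":69,"gpw":21,"oew":35,"rg":12},"uvk":{"a":48,"jn":88,"nq":25,"wfw":94,"yvc":36}}}
After op 3 (replace /bl/1 87): {"bl":[{"dq":21,"ggy":48,"kmt":80,"mom":89},87],"n":{"dnw":{"ar":8,"j":86,"jg":60,"w":36},"ib":83,"x":[58,2,65,20]},"ow":{"hu":{"c":38,"d":24,"lte":6,"r":85},"xkb":{"g":67,"h":24,"ig":61,"z":71}},"yko":{"ioa":{"nt":24,"o":59,"x":74},"kvz":{"ek":7,"rls":52,"trk":39},"onc":{"e":69,"gpw":21,"oew":35,"rg":12},"uvk":{"a":48,"jn":88,"nq":25,"wfw":94,"yvc":36}}}
After op 4 (add /bl 3): {"bl":3,"n":{"dnw":{"ar":8,"j":86,"jg":60,"w":36},"ib":83,"x":[58,2,65,20]},"ow":{"hu":{"c":38,"d":24,"lte":6,"r":85},"xkb":{"g":67,"h":24,"ig":61,"z":71}},"yko":{"ioa":{"nt":24,"o":59,"x":74},"kvz":{"ek":7,"rls":52,"trk":39},"onc":{"e":69,"gpw":21,"oew":35,"rg":12},"uvk":{"a":48,"jn":88,"nq":25,"wfw":94,"yvc":36}}}
After op 5 (remove /n/ib): {"bl":3,"n":{"dnw":{"ar":8,"j":86,"jg":60,"w":36},"x":[58,2,65,20]},"ow":{"hu":{"c":38,"d":24,"lte":6,"r":85},"xkb":{"g":67,"h":24,"ig":61,"z":71}},"yko":{"ioa":{"nt":24,"o":59,"x":74},"kvz":{"ek":7,"rls":52,"trk":39},"onc":{"e":69,"gpw":21,"oew":35,"rg":12},"uvk":{"a":48,"jn":88,"nq":25,"wfw":94,"yvc":36}}}
After op 6 (add /ow/hu/c 5): {"bl":3,"n":{"dnw":{"ar":8,"j":86,"jg":60,"w":36},"x":[58,2,65,20]},"ow":{"hu":{"c":5,"d":24,"lte":6,"r":85},"xkb":{"g":67,"h":24,"ig":61,"z":71}},"yko":{"ioa":{"nt":24,"o":59,"x":74},"kvz":{"ek":7,"rls":52,"trk":39},"onc":{"e":69,"gpw":21,"oew":35,"rg":12},"uvk":{"a":48,"jn":88,"nq":25,"wfw":94,"yvc":36}}}
After op 7 (add /ow/hu 7): {"bl":3,"n":{"dnw":{"ar":8,"j":86,"jg":60,"w":36},"x":[58,2,65,20]},"ow":{"hu":7,"xkb":{"g":67,"h":24,"ig":61,"z":71}},"yko":{"ioa":{"nt":24,"o":59,"x":74},"kvz":{"ek":7,"rls":52,"trk":39},"onc":{"e":69,"gpw":21,"oew":35,"rg":12},"uvk":{"a":48,"jn":88,"nq":25,"wfw":94,"yvc":36}}}
After op 8 (add /n/ezu 4): {"bl":3,"n":{"dnw":{"ar":8,"j":86,"jg":60,"w":36},"ezu":4,"x":[58,2,65,20]},"ow":{"hu":7,"xkb":{"g":67,"h":24,"ig":61,"z":71}},"yko":{"ioa":{"nt":24,"o":59,"x":74},"kvz":{"ek":7,"rls":52,"trk":39},"onc":{"e":69,"gpw":21,"oew":35,"rg":12},"uvk":{"a":48,"jn":88,"nq":25,"wfw":94,"yvc":36}}}
Size at path /n/x: 4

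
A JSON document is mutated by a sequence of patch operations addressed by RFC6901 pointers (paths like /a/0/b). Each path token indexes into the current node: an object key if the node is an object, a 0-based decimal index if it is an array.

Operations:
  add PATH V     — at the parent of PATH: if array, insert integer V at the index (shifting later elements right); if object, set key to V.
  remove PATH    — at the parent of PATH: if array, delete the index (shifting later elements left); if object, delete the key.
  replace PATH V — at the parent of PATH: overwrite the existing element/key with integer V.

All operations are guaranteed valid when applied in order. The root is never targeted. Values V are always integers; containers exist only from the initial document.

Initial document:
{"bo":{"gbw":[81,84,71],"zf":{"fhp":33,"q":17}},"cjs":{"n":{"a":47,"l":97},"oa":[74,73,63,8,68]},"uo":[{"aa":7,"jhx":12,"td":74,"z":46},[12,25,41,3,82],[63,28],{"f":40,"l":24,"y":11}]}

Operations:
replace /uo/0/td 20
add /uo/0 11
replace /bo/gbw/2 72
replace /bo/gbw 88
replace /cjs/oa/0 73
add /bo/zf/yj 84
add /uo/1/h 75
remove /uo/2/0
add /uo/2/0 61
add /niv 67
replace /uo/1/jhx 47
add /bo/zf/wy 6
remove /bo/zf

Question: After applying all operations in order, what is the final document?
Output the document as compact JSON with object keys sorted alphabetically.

Answer: {"bo":{"gbw":88},"cjs":{"n":{"a":47,"l":97},"oa":[73,73,63,8,68]},"niv":67,"uo":[11,{"aa":7,"h":75,"jhx":47,"td":20,"z":46},[61,25,41,3,82],[63,28],{"f":40,"l":24,"y":11}]}

Derivation:
After op 1 (replace /uo/0/td 20): {"bo":{"gbw":[81,84,71],"zf":{"fhp":33,"q":17}},"cjs":{"n":{"a":47,"l":97},"oa":[74,73,63,8,68]},"uo":[{"aa":7,"jhx":12,"td":20,"z":46},[12,25,41,3,82],[63,28],{"f":40,"l":24,"y":11}]}
After op 2 (add /uo/0 11): {"bo":{"gbw":[81,84,71],"zf":{"fhp":33,"q":17}},"cjs":{"n":{"a":47,"l":97},"oa":[74,73,63,8,68]},"uo":[11,{"aa":7,"jhx":12,"td":20,"z":46},[12,25,41,3,82],[63,28],{"f":40,"l":24,"y":11}]}
After op 3 (replace /bo/gbw/2 72): {"bo":{"gbw":[81,84,72],"zf":{"fhp":33,"q":17}},"cjs":{"n":{"a":47,"l":97},"oa":[74,73,63,8,68]},"uo":[11,{"aa":7,"jhx":12,"td":20,"z":46},[12,25,41,3,82],[63,28],{"f":40,"l":24,"y":11}]}
After op 4 (replace /bo/gbw 88): {"bo":{"gbw":88,"zf":{"fhp":33,"q":17}},"cjs":{"n":{"a":47,"l":97},"oa":[74,73,63,8,68]},"uo":[11,{"aa":7,"jhx":12,"td":20,"z":46},[12,25,41,3,82],[63,28],{"f":40,"l":24,"y":11}]}
After op 5 (replace /cjs/oa/0 73): {"bo":{"gbw":88,"zf":{"fhp":33,"q":17}},"cjs":{"n":{"a":47,"l":97},"oa":[73,73,63,8,68]},"uo":[11,{"aa":7,"jhx":12,"td":20,"z":46},[12,25,41,3,82],[63,28],{"f":40,"l":24,"y":11}]}
After op 6 (add /bo/zf/yj 84): {"bo":{"gbw":88,"zf":{"fhp":33,"q":17,"yj":84}},"cjs":{"n":{"a":47,"l":97},"oa":[73,73,63,8,68]},"uo":[11,{"aa":7,"jhx":12,"td":20,"z":46},[12,25,41,3,82],[63,28],{"f":40,"l":24,"y":11}]}
After op 7 (add /uo/1/h 75): {"bo":{"gbw":88,"zf":{"fhp":33,"q":17,"yj":84}},"cjs":{"n":{"a":47,"l":97},"oa":[73,73,63,8,68]},"uo":[11,{"aa":7,"h":75,"jhx":12,"td":20,"z":46},[12,25,41,3,82],[63,28],{"f":40,"l":24,"y":11}]}
After op 8 (remove /uo/2/0): {"bo":{"gbw":88,"zf":{"fhp":33,"q":17,"yj":84}},"cjs":{"n":{"a":47,"l":97},"oa":[73,73,63,8,68]},"uo":[11,{"aa":7,"h":75,"jhx":12,"td":20,"z":46},[25,41,3,82],[63,28],{"f":40,"l":24,"y":11}]}
After op 9 (add /uo/2/0 61): {"bo":{"gbw":88,"zf":{"fhp":33,"q":17,"yj":84}},"cjs":{"n":{"a":47,"l":97},"oa":[73,73,63,8,68]},"uo":[11,{"aa":7,"h":75,"jhx":12,"td":20,"z":46},[61,25,41,3,82],[63,28],{"f":40,"l":24,"y":11}]}
After op 10 (add /niv 67): {"bo":{"gbw":88,"zf":{"fhp":33,"q":17,"yj":84}},"cjs":{"n":{"a":47,"l":97},"oa":[73,73,63,8,68]},"niv":67,"uo":[11,{"aa":7,"h":75,"jhx":12,"td":20,"z":46},[61,25,41,3,82],[63,28],{"f":40,"l":24,"y":11}]}
After op 11 (replace /uo/1/jhx 47): {"bo":{"gbw":88,"zf":{"fhp":33,"q":17,"yj":84}},"cjs":{"n":{"a":47,"l":97},"oa":[73,73,63,8,68]},"niv":67,"uo":[11,{"aa":7,"h":75,"jhx":47,"td":20,"z":46},[61,25,41,3,82],[63,28],{"f":40,"l":24,"y":11}]}
After op 12 (add /bo/zf/wy 6): {"bo":{"gbw":88,"zf":{"fhp":33,"q":17,"wy":6,"yj":84}},"cjs":{"n":{"a":47,"l":97},"oa":[73,73,63,8,68]},"niv":67,"uo":[11,{"aa":7,"h":75,"jhx":47,"td":20,"z":46},[61,25,41,3,82],[63,28],{"f":40,"l":24,"y":11}]}
After op 13 (remove /bo/zf): {"bo":{"gbw":88},"cjs":{"n":{"a":47,"l":97},"oa":[73,73,63,8,68]},"niv":67,"uo":[11,{"aa":7,"h":75,"jhx":47,"td":20,"z":46},[61,25,41,3,82],[63,28],{"f":40,"l":24,"y":11}]}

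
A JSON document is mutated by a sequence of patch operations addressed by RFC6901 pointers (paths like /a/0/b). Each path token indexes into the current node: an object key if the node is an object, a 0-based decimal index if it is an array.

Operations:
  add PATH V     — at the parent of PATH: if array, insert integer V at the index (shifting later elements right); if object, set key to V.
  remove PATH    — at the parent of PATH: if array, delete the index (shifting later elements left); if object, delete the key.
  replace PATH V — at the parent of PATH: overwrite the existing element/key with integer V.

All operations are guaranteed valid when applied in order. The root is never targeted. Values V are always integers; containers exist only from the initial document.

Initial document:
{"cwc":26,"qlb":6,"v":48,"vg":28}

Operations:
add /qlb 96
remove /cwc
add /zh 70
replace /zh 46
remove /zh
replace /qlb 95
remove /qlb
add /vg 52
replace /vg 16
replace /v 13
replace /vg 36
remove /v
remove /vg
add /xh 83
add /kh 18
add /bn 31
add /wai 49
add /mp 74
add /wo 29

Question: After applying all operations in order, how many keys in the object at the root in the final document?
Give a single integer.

Answer: 6

Derivation:
After op 1 (add /qlb 96): {"cwc":26,"qlb":96,"v":48,"vg":28}
After op 2 (remove /cwc): {"qlb":96,"v":48,"vg":28}
After op 3 (add /zh 70): {"qlb":96,"v":48,"vg":28,"zh":70}
After op 4 (replace /zh 46): {"qlb":96,"v":48,"vg":28,"zh":46}
After op 5 (remove /zh): {"qlb":96,"v":48,"vg":28}
After op 6 (replace /qlb 95): {"qlb":95,"v":48,"vg":28}
After op 7 (remove /qlb): {"v":48,"vg":28}
After op 8 (add /vg 52): {"v":48,"vg":52}
After op 9 (replace /vg 16): {"v":48,"vg":16}
After op 10 (replace /v 13): {"v":13,"vg":16}
After op 11 (replace /vg 36): {"v":13,"vg":36}
After op 12 (remove /v): {"vg":36}
After op 13 (remove /vg): {}
After op 14 (add /xh 83): {"xh":83}
After op 15 (add /kh 18): {"kh":18,"xh":83}
After op 16 (add /bn 31): {"bn":31,"kh":18,"xh":83}
After op 17 (add /wai 49): {"bn":31,"kh":18,"wai":49,"xh":83}
After op 18 (add /mp 74): {"bn":31,"kh":18,"mp":74,"wai":49,"xh":83}
After op 19 (add /wo 29): {"bn":31,"kh":18,"mp":74,"wai":49,"wo":29,"xh":83}
Size at the root: 6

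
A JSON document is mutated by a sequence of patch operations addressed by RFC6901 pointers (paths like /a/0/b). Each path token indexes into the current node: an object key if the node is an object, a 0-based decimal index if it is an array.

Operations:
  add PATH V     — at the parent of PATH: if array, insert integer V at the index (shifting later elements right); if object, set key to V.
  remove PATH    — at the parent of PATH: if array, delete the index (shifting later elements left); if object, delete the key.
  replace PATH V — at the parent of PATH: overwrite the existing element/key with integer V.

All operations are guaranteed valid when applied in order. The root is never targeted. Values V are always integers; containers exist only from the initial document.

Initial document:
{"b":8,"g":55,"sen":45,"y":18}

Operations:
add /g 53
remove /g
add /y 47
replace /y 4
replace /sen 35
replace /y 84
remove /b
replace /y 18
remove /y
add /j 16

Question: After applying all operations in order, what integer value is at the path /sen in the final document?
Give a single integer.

After op 1 (add /g 53): {"b":8,"g":53,"sen":45,"y":18}
After op 2 (remove /g): {"b":8,"sen":45,"y":18}
After op 3 (add /y 47): {"b":8,"sen":45,"y":47}
After op 4 (replace /y 4): {"b":8,"sen":45,"y":4}
After op 5 (replace /sen 35): {"b":8,"sen":35,"y":4}
After op 6 (replace /y 84): {"b":8,"sen":35,"y":84}
After op 7 (remove /b): {"sen":35,"y":84}
After op 8 (replace /y 18): {"sen":35,"y":18}
After op 9 (remove /y): {"sen":35}
After op 10 (add /j 16): {"j":16,"sen":35}
Value at /sen: 35

Answer: 35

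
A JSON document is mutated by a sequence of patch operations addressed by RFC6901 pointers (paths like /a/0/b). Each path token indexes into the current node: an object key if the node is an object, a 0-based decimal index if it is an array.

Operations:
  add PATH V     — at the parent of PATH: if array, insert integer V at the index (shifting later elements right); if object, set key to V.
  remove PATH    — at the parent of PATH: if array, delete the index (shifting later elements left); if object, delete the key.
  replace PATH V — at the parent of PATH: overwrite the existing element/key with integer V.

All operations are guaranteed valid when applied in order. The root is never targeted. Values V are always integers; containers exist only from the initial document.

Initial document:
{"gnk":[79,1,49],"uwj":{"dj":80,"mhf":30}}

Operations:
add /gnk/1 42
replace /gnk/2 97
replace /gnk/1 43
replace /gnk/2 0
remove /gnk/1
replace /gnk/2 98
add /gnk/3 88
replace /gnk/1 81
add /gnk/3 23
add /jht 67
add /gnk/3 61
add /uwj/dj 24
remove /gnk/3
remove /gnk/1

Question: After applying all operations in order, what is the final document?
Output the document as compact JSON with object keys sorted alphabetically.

After op 1 (add /gnk/1 42): {"gnk":[79,42,1,49],"uwj":{"dj":80,"mhf":30}}
After op 2 (replace /gnk/2 97): {"gnk":[79,42,97,49],"uwj":{"dj":80,"mhf":30}}
After op 3 (replace /gnk/1 43): {"gnk":[79,43,97,49],"uwj":{"dj":80,"mhf":30}}
After op 4 (replace /gnk/2 0): {"gnk":[79,43,0,49],"uwj":{"dj":80,"mhf":30}}
After op 5 (remove /gnk/1): {"gnk":[79,0,49],"uwj":{"dj":80,"mhf":30}}
After op 6 (replace /gnk/2 98): {"gnk":[79,0,98],"uwj":{"dj":80,"mhf":30}}
After op 7 (add /gnk/3 88): {"gnk":[79,0,98,88],"uwj":{"dj":80,"mhf":30}}
After op 8 (replace /gnk/1 81): {"gnk":[79,81,98,88],"uwj":{"dj":80,"mhf":30}}
After op 9 (add /gnk/3 23): {"gnk":[79,81,98,23,88],"uwj":{"dj":80,"mhf":30}}
After op 10 (add /jht 67): {"gnk":[79,81,98,23,88],"jht":67,"uwj":{"dj":80,"mhf":30}}
After op 11 (add /gnk/3 61): {"gnk":[79,81,98,61,23,88],"jht":67,"uwj":{"dj":80,"mhf":30}}
After op 12 (add /uwj/dj 24): {"gnk":[79,81,98,61,23,88],"jht":67,"uwj":{"dj":24,"mhf":30}}
After op 13 (remove /gnk/3): {"gnk":[79,81,98,23,88],"jht":67,"uwj":{"dj":24,"mhf":30}}
After op 14 (remove /gnk/1): {"gnk":[79,98,23,88],"jht":67,"uwj":{"dj":24,"mhf":30}}

Answer: {"gnk":[79,98,23,88],"jht":67,"uwj":{"dj":24,"mhf":30}}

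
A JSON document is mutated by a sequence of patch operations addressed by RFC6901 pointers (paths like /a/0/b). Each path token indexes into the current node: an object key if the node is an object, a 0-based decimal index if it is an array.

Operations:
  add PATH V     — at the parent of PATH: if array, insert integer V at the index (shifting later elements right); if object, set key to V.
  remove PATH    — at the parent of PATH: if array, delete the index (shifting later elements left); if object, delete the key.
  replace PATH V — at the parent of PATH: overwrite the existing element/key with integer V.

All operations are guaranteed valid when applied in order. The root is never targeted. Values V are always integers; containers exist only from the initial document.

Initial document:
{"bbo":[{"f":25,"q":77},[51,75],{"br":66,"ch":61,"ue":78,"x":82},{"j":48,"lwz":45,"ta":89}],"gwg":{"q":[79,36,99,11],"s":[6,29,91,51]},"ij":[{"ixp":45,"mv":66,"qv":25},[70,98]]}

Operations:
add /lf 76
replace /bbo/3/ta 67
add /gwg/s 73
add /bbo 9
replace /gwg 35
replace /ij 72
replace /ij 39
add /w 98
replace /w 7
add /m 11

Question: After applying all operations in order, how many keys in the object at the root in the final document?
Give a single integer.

After op 1 (add /lf 76): {"bbo":[{"f":25,"q":77},[51,75],{"br":66,"ch":61,"ue":78,"x":82},{"j":48,"lwz":45,"ta":89}],"gwg":{"q":[79,36,99,11],"s":[6,29,91,51]},"ij":[{"ixp":45,"mv":66,"qv":25},[70,98]],"lf":76}
After op 2 (replace /bbo/3/ta 67): {"bbo":[{"f":25,"q":77},[51,75],{"br":66,"ch":61,"ue":78,"x":82},{"j":48,"lwz":45,"ta":67}],"gwg":{"q":[79,36,99,11],"s":[6,29,91,51]},"ij":[{"ixp":45,"mv":66,"qv":25},[70,98]],"lf":76}
After op 3 (add /gwg/s 73): {"bbo":[{"f":25,"q":77},[51,75],{"br":66,"ch":61,"ue":78,"x":82},{"j":48,"lwz":45,"ta":67}],"gwg":{"q":[79,36,99,11],"s":73},"ij":[{"ixp":45,"mv":66,"qv":25},[70,98]],"lf":76}
After op 4 (add /bbo 9): {"bbo":9,"gwg":{"q":[79,36,99,11],"s":73},"ij":[{"ixp":45,"mv":66,"qv":25},[70,98]],"lf":76}
After op 5 (replace /gwg 35): {"bbo":9,"gwg":35,"ij":[{"ixp":45,"mv":66,"qv":25},[70,98]],"lf":76}
After op 6 (replace /ij 72): {"bbo":9,"gwg":35,"ij":72,"lf":76}
After op 7 (replace /ij 39): {"bbo":9,"gwg":35,"ij":39,"lf":76}
After op 8 (add /w 98): {"bbo":9,"gwg":35,"ij":39,"lf":76,"w":98}
After op 9 (replace /w 7): {"bbo":9,"gwg":35,"ij":39,"lf":76,"w":7}
After op 10 (add /m 11): {"bbo":9,"gwg":35,"ij":39,"lf":76,"m":11,"w":7}
Size at the root: 6

Answer: 6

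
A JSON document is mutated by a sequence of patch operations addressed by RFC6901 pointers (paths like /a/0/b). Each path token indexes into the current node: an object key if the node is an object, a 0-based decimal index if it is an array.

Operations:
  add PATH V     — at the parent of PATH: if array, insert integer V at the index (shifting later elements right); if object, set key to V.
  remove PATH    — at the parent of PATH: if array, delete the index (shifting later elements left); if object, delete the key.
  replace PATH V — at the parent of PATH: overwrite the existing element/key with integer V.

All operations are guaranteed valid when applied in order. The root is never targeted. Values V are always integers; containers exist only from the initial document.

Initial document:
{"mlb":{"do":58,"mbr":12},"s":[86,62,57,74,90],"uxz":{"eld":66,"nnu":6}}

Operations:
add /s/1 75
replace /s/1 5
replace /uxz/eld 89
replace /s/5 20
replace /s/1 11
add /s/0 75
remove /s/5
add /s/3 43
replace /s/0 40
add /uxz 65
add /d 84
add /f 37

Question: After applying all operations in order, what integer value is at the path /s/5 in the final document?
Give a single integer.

Answer: 57

Derivation:
After op 1 (add /s/1 75): {"mlb":{"do":58,"mbr":12},"s":[86,75,62,57,74,90],"uxz":{"eld":66,"nnu":6}}
After op 2 (replace /s/1 5): {"mlb":{"do":58,"mbr":12},"s":[86,5,62,57,74,90],"uxz":{"eld":66,"nnu":6}}
After op 3 (replace /uxz/eld 89): {"mlb":{"do":58,"mbr":12},"s":[86,5,62,57,74,90],"uxz":{"eld":89,"nnu":6}}
After op 4 (replace /s/5 20): {"mlb":{"do":58,"mbr":12},"s":[86,5,62,57,74,20],"uxz":{"eld":89,"nnu":6}}
After op 5 (replace /s/1 11): {"mlb":{"do":58,"mbr":12},"s":[86,11,62,57,74,20],"uxz":{"eld":89,"nnu":6}}
After op 6 (add /s/0 75): {"mlb":{"do":58,"mbr":12},"s":[75,86,11,62,57,74,20],"uxz":{"eld":89,"nnu":6}}
After op 7 (remove /s/5): {"mlb":{"do":58,"mbr":12},"s":[75,86,11,62,57,20],"uxz":{"eld":89,"nnu":6}}
After op 8 (add /s/3 43): {"mlb":{"do":58,"mbr":12},"s":[75,86,11,43,62,57,20],"uxz":{"eld":89,"nnu":6}}
After op 9 (replace /s/0 40): {"mlb":{"do":58,"mbr":12},"s":[40,86,11,43,62,57,20],"uxz":{"eld":89,"nnu":6}}
After op 10 (add /uxz 65): {"mlb":{"do":58,"mbr":12},"s":[40,86,11,43,62,57,20],"uxz":65}
After op 11 (add /d 84): {"d":84,"mlb":{"do":58,"mbr":12},"s":[40,86,11,43,62,57,20],"uxz":65}
After op 12 (add /f 37): {"d":84,"f":37,"mlb":{"do":58,"mbr":12},"s":[40,86,11,43,62,57,20],"uxz":65}
Value at /s/5: 57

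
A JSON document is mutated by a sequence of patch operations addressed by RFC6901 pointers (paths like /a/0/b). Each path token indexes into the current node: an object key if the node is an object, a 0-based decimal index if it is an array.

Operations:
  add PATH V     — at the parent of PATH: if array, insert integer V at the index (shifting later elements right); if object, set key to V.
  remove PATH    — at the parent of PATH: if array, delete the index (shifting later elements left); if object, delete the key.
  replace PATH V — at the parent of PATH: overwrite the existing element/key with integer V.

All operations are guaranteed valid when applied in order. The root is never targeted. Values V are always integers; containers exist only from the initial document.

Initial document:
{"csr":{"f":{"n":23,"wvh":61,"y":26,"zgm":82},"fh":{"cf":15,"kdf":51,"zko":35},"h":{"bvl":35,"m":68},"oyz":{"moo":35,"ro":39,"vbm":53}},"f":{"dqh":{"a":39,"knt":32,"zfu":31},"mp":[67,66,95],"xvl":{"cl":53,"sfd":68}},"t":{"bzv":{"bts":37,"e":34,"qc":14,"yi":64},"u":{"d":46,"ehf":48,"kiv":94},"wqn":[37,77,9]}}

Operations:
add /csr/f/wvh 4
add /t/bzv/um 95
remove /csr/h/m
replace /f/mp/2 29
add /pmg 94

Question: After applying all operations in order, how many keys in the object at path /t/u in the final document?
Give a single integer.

After op 1 (add /csr/f/wvh 4): {"csr":{"f":{"n":23,"wvh":4,"y":26,"zgm":82},"fh":{"cf":15,"kdf":51,"zko":35},"h":{"bvl":35,"m":68},"oyz":{"moo":35,"ro":39,"vbm":53}},"f":{"dqh":{"a":39,"knt":32,"zfu":31},"mp":[67,66,95],"xvl":{"cl":53,"sfd":68}},"t":{"bzv":{"bts":37,"e":34,"qc":14,"yi":64},"u":{"d":46,"ehf":48,"kiv":94},"wqn":[37,77,9]}}
After op 2 (add /t/bzv/um 95): {"csr":{"f":{"n":23,"wvh":4,"y":26,"zgm":82},"fh":{"cf":15,"kdf":51,"zko":35},"h":{"bvl":35,"m":68},"oyz":{"moo":35,"ro":39,"vbm":53}},"f":{"dqh":{"a":39,"knt":32,"zfu":31},"mp":[67,66,95],"xvl":{"cl":53,"sfd":68}},"t":{"bzv":{"bts":37,"e":34,"qc":14,"um":95,"yi":64},"u":{"d":46,"ehf":48,"kiv":94},"wqn":[37,77,9]}}
After op 3 (remove /csr/h/m): {"csr":{"f":{"n":23,"wvh":4,"y":26,"zgm":82},"fh":{"cf":15,"kdf":51,"zko":35},"h":{"bvl":35},"oyz":{"moo":35,"ro":39,"vbm":53}},"f":{"dqh":{"a":39,"knt":32,"zfu":31},"mp":[67,66,95],"xvl":{"cl":53,"sfd":68}},"t":{"bzv":{"bts":37,"e":34,"qc":14,"um":95,"yi":64},"u":{"d":46,"ehf":48,"kiv":94},"wqn":[37,77,9]}}
After op 4 (replace /f/mp/2 29): {"csr":{"f":{"n":23,"wvh":4,"y":26,"zgm":82},"fh":{"cf":15,"kdf":51,"zko":35},"h":{"bvl":35},"oyz":{"moo":35,"ro":39,"vbm":53}},"f":{"dqh":{"a":39,"knt":32,"zfu":31},"mp":[67,66,29],"xvl":{"cl":53,"sfd":68}},"t":{"bzv":{"bts":37,"e":34,"qc":14,"um":95,"yi":64},"u":{"d":46,"ehf":48,"kiv":94},"wqn":[37,77,9]}}
After op 5 (add /pmg 94): {"csr":{"f":{"n":23,"wvh":4,"y":26,"zgm":82},"fh":{"cf":15,"kdf":51,"zko":35},"h":{"bvl":35},"oyz":{"moo":35,"ro":39,"vbm":53}},"f":{"dqh":{"a":39,"knt":32,"zfu":31},"mp":[67,66,29],"xvl":{"cl":53,"sfd":68}},"pmg":94,"t":{"bzv":{"bts":37,"e":34,"qc":14,"um":95,"yi":64},"u":{"d":46,"ehf":48,"kiv":94},"wqn":[37,77,9]}}
Size at path /t/u: 3

Answer: 3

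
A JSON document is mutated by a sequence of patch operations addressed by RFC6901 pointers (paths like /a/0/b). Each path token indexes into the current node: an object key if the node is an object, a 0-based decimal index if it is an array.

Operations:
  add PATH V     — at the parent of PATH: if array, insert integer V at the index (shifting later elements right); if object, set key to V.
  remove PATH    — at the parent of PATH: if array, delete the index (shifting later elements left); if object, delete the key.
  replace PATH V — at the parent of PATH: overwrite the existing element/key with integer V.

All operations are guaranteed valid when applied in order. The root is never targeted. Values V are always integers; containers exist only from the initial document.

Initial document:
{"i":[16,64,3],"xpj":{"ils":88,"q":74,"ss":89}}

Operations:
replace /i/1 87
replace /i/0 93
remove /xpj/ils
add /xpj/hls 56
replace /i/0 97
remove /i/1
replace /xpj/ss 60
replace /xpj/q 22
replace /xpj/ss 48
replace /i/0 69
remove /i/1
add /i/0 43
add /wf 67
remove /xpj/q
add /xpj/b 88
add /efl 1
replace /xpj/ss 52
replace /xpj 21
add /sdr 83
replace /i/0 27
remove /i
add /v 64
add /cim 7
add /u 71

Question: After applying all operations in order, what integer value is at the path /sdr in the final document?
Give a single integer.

Answer: 83

Derivation:
After op 1 (replace /i/1 87): {"i":[16,87,3],"xpj":{"ils":88,"q":74,"ss":89}}
After op 2 (replace /i/0 93): {"i":[93,87,3],"xpj":{"ils":88,"q":74,"ss":89}}
After op 3 (remove /xpj/ils): {"i":[93,87,3],"xpj":{"q":74,"ss":89}}
After op 4 (add /xpj/hls 56): {"i":[93,87,3],"xpj":{"hls":56,"q":74,"ss":89}}
After op 5 (replace /i/0 97): {"i":[97,87,3],"xpj":{"hls":56,"q":74,"ss":89}}
After op 6 (remove /i/1): {"i":[97,3],"xpj":{"hls":56,"q":74,"ss":89}}
After op 7 (replace /xpj/ss 60): {"i":[97,3],"xpj":{"hls":56,"q":74,"ss":60}}
After op 8 (replace /xpj/q 22): {"i":[97,3],"xpj":{"hls":56,"q":22,"ss":60}}
After op 9 (replace /xpj/ss 48): {"i":[97,3],"xpj":{"hls":56,"q":22,"ss":48}}
After op 10 (replace /i/0 69): {"i":[69,3],"xpj":{"hls":56,"q":22,"ss":48}}
After op 11 (remove /i/1): {"i":[69],"xpj":{"hls":56,"q":22,"ss":48}}
After op 12 (add /i/0 43): {"i":[43,69],"xpj":{"hls":56,"q":22,"ss":48}}
After op 13 (add /wf 67): {"i":[43,69],"wf":67,"xpj":{"hls":56,"q":22,"ss":48}}
After op 14 (remove /xpj/q): {"i":[43,69],"wf":67,"xpj":{"hls":56,"ss":48}}
After op 15 (add /xpj/b 88): {"i":[43,69],"wf":67,"xpj":{"b":88,"hls":56,"ss":48}}
After op 16 (add /efl 1): {"efl":1,"i":[43,69],"wf":67,"xpj":{"b":88,"hls":56,"ss":48}}
After op 17 (replace /xpj/ss 52): {"efl":1,"i":[43,69],"wf":67,"xpj":{"b":88,"hls":56,"ss":52}}
After op 18 (replace /xpj 21): {"efl":1,"i":[43,69],"wf":67,"xpj":21}
After op 19 (add /sdr 83): {"efl":1,"i":[43,69],"sdr":83,"wf":67,"xpj":21}
After op 20 (replace /i/0 27): {"efl":1,"i":[27,69],"sdr":83,"wf":67,"xpj":21}
After op 21 (remove /i): {"efl":1,"sdr":83,"wf":67,"xpj":21}
After op 22 (add /v 64): {"efl":1,"sdr":83,"v":64,"wf":67,"xpj":21}
After op 23 (add /cim 7): {"cim":7,"efl":1,"sdr":83,"v":64,"wf":67,"xpj":21}
After op 24 (add /u 71): {"cim":7,"efl":1,"sdr":83,"u":71,"v":64,"wf":67,"xpj":21}
Value at /sdr: 83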